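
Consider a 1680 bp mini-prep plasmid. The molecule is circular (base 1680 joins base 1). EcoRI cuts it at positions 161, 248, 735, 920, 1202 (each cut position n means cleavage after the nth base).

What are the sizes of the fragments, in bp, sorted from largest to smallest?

Circular molecule, 5 cuts → 5 fragments:
  248 − 161 = 87 bp
  735 − 248 = 487 bp
  920 − 735 = 185 bp
  1202 − 920 = 282 bp
  wrap: 1680 − 1202 + 161 = 639 bp
Sorted largest to smallest: 639, 487, 282, 185, 87 bp.

639, 487, 282, 185, 87 bp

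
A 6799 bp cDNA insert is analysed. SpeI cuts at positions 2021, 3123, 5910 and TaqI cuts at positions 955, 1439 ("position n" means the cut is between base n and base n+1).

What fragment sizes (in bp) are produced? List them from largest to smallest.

2787, 1102, 955, 889, 582, 484 bp

Combined cut positions (sorted): 955, 1439, 2021, 3123, 5910.
Linear molecule, 5 cuts → 6 fragments:
  955 − 0 = 955 bp
  1439 − 955 = 484 bp
  2021 − 1439 = 582 bp
  3123 − 2021 = 1102 bp
  5910 − 3123 = 2787 bp
  6799 − 5910 = 889 bp
Sorted largest to smallest: 2787, 1102, 955, 889, 582, 484 bp.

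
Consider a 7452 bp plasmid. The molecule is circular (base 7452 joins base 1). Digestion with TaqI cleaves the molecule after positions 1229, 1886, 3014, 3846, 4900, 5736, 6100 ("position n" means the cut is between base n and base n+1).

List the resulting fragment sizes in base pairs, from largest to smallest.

2581, 1128, 1054, 836, 832, 657, 364 bp

Circular molecule, 7 cuts → 7 fragments:
  1886 − 1229 = 657 bp
  3014 − 1886 = 1128 bp
  3846 − 3014 = 832 bp
  4900 − 3846 = 1054 bp
  5736 − 4900 = 836 bp
  6100 − 5736 = 364 bp
  wrap: 7452 − 6100 + 1229 = 2581 bp
Sorted largest to smallest: 2581, 1128, 1054, 836, 832, 657, 364 bp.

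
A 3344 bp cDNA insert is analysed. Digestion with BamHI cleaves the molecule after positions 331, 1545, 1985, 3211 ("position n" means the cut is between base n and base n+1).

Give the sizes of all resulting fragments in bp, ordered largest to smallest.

Linear molecule, 4 cuts → 5 fragments:
  331 − 0 = 331 bp
  1545 − 331 = 1214 bp
  1985 − 1545 = 440 bp
  3211 − 1985 = 1226 bp
  3344 − 3211 = 133 bp
Sorted largest to smallest: 1226, 1214, 440, 331, 133 bp.

1226, 1214, 440, 331, 133 bp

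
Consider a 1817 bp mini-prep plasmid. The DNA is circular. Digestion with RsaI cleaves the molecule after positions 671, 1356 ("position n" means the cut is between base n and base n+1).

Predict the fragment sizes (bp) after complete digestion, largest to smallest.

Circular molecule, 2 cuts → 2 fragments:
  1356 − 671 = 685 bp
  wrap: 1817 − 1356 + 671 = 1132 bp
Sorted largest to smallest: 1132, 685 bp.

1132, 685 bp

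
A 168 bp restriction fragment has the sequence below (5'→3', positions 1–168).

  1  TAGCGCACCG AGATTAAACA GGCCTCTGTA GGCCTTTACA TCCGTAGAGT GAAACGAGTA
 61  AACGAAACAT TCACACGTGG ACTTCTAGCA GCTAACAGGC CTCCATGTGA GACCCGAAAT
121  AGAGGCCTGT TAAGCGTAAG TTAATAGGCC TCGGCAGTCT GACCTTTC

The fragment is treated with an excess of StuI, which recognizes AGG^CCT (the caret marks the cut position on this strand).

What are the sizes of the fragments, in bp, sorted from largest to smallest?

StuI sites (AGGCCT) start at positions 20, 30, 97, 123, 146.
StuI cuts after base 3 of each site, so after positions 22, 32, 99, 125, 148.
Linear molecule, 5 cuts → 6 fragments:
  1–22 → 22 bp
  23–32 → 10 bp
  33–99 → 67 bp
  100–125 → 26 bp
  126–148 → 23 bp
  149–168 → 20 bp
Sorted largest to smallest: 67, 26, 23, 22, 20, 10 bp.

67, 26, 23, 22, 20, 10 bp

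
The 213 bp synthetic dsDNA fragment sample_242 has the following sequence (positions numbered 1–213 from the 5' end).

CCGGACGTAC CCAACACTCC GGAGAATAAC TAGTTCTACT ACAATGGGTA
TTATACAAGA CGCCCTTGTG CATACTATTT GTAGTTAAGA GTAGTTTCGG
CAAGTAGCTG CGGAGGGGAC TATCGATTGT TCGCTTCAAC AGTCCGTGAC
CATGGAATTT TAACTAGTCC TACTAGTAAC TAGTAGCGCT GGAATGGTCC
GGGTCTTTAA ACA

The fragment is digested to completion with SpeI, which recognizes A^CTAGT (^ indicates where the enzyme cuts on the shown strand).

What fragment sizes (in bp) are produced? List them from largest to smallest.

134, 34, 29, 9, 7 bp

SpeI sites (ACTAGT) start at positions 29, 163, 172, 179.
SpeI cuts after the first base of each site, so after positions 29, 163, 172, 179.
Linear molecule, 4 cuts → 5 fragments:
  1–29 → 29 bp
  30–163 → 134 bp
  164–172 → 9 bp
  173–179 → 7 bp
  180–213 → 34 bp
Sorted largest to smallest: 134, 34, 29, 9, 7 bp.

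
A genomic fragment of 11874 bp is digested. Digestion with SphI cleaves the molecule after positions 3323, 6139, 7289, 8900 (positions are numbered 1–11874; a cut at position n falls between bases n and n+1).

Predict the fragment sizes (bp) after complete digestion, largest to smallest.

3323, 2974, 2816, 1611, 1150 bp

Linear molecule, 4 cuts → 5 fragments:
  3323 − 0 = 3323 bp
  6139 − 3323 = 2816 bp
  7289 − 6139 = 1150 bp
  8900 − 7289 = 1611 bp
  11874 − 8900 = 2974 bp
Sorted largest to smallest: 3323, 2974, 2816, 1611, 1150 bp.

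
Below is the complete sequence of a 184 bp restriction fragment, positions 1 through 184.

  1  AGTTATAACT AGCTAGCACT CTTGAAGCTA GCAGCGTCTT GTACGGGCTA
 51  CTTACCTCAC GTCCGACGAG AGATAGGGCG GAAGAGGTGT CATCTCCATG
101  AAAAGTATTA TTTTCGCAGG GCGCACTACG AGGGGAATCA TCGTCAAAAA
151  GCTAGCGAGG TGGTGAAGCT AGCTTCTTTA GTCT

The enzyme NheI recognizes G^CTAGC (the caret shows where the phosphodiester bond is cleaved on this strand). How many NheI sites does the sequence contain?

4

GCTAGC occurs starting at positions 12, 27, 151, 168.
NheI cuts at 4 sites.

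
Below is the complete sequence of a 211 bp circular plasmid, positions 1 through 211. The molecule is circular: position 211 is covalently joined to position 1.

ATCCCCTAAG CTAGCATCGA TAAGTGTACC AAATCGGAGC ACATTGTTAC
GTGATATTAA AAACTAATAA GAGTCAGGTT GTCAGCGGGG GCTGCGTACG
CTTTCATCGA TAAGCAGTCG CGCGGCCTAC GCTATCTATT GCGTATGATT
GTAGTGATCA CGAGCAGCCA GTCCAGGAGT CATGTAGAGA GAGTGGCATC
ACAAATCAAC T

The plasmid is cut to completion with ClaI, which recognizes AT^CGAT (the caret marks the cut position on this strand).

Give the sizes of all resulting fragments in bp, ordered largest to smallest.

ClaI sites (ATCGAT) start at positions 16, 106.
ClaI cuts after base 2 of each site, so after positions 17, 107.
Circular molecule, 2 cuts → 2 fragments:
  18–107 → 90 bp
  108–211 then 1–17 → 104 + 17 = 121 bp
Sorted largest to smallest: 121, 90 bp.

121, 90 bp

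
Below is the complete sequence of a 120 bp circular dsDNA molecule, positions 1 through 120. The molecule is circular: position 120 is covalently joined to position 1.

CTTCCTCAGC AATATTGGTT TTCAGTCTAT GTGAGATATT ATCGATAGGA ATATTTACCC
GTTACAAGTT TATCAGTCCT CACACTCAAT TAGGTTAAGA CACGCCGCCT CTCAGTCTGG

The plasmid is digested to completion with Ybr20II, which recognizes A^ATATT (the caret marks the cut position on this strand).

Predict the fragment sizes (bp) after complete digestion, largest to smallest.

81, 39 bp

Ybr20II sites (AATATT) start at positions 11, 50.
Ybr20II cuts after the first base of each site, so after positions 11, 50.
Circular molecule, 2 cuts → 2 fragments:
  12–50 → 39 bp
  51–120 then 1–11 → 70 + 11 = 81 bp
Sorted largest to smallest: 81, 39 bp.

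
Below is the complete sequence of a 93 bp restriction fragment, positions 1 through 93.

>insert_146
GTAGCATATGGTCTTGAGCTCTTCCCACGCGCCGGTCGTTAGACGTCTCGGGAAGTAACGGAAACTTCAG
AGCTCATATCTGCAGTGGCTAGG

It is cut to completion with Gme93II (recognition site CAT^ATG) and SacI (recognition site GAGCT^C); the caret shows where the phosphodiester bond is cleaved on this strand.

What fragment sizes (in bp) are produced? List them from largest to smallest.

The Gme93II site (CATATG) starts at position 5.
Gme93II cuts after base 3 of each site, so after position 7.
SacI sites (GAGCTC) start at positions 16, 70.
SacI cuts after base 5 of each site (before the last base), so after positions 20, 74.
Combined cut positions: 7, 20, 74.
Linear molecule, 3 cuts → 4 fragments:
  1–7 → 7 bp
  8–20 → 13 bp
  21–74 → 54 bp
  75–93 → 19 bp
Sorted largest to smallest: 54, 19, 13, 7 bp.

54, 19, 13, 7 bp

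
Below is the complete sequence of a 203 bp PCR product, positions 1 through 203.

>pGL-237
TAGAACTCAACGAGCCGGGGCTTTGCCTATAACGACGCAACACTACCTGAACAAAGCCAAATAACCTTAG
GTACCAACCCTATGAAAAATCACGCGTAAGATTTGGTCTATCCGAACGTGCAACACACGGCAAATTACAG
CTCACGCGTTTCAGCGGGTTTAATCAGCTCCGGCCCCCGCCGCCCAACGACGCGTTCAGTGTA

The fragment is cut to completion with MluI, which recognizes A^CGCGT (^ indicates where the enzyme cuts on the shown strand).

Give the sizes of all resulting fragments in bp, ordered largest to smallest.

92, 52, 46, 13 bp

MluI sites (ACGCGT) start at positions 92, 144, 190.
MluI cuts after the first base of each site, so after positions 92, 144, 190.
Linear molecule, 3 cuts → 4 fragments:
  1–92 → 92 bp
  93–144 → 52 bp
  145–190 → 46 bp
  191–203 → 13 bp
Sorted largest to smallest: 92, 52, 46, 13 bp.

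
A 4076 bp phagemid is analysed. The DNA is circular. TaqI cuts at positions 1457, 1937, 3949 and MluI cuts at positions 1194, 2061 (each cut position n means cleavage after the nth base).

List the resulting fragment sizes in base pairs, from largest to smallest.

1888, 1321, 480, 263, 124 bp

Combined cut positions (sorted): 1194, 1457, 1937, 2061, 3949.
Circular molecule, 5 cuts → 5 fragments:
  1457 − 1194 = 263 bp
  1937 − 1457 = 480 bp
  2061 − 1937 = 124 bp
  3949 − 2061 = 1888 bp
  wrap: 4076 − 3949 + 1194 = 1321 bp
Sorted largest to smallest: 1888, 1321, 480, 263, 124 bp.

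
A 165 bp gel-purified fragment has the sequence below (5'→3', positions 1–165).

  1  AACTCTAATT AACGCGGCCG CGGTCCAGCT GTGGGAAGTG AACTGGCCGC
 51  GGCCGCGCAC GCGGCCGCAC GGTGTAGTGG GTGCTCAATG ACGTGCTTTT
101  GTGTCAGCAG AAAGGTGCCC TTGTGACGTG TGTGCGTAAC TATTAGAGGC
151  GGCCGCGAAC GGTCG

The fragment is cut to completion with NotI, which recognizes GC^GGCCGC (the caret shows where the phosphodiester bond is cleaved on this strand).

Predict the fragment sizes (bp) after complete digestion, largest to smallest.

NotI sites (GCGGCCGC) start at positions 14, 49, 61, 149.
NotI cuts after base 2 of each site, so after positions 15, 50, 62, 150.
Linear molecule, 4 cuts → 5 fragments:
  1–15 → 15 bp
  16–50 → 35 bp
  51–62 → 12 bp
  63–150 → 88 bp
  151–165 → 15 bp
Sorted largest to smallest: 88, 35, 15, 15, 12 bp.

88, 35, 15, 15, 12 bp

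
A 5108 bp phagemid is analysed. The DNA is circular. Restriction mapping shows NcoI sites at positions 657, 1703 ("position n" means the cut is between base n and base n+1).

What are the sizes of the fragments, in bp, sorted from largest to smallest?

Circular molecule, 2 cuts → 2 fragments:
  1703 − 657 = 1046 bp
  wrap: 5108 − 1703 + 657 = 4062 bp
Sorted largest to smallest: 4062, 1046 bp.

4062, 1046 bp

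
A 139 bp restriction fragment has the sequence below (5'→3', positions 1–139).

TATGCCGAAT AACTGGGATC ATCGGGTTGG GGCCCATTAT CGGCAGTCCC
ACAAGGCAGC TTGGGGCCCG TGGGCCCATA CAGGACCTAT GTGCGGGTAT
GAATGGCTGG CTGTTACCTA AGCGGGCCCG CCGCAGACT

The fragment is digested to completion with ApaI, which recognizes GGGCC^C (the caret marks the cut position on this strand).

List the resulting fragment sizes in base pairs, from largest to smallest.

ApaI sites (GGGCCC) start at positions 30, 64, 72, 124.
ApaI cuts after base 5 of each site (before the last base), so after positions 34, 68, 76, 128.
Linear molecule, 4 cuts → 5 fragments:
  1–34 → 34 bp
  35–68 → 34 bp
  69–76 → 8 bp
  77–128 → 52 bp
  129–139 → 11 bp
Sorted largest to smallest: 52, 34, 34, 11, 8 bp.

52, 34, 34, 11, 8 bp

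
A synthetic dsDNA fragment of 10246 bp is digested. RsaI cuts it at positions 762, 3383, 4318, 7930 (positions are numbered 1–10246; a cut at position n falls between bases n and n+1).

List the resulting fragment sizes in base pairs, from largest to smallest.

3612, 2621, 2316, 935, 762 bp

Linear molecule, 4 cuts → 5 fragments:
  762 − 0 = 762 bp
  3383 − 762 = 2621 bp
  4318 − 3383 = 935 bp
  7930 − 4318 = 3612 bp
  10246 − 7930 = 2316 bp
Sorted largest to smallest: 3612, 2621, 2316, 935, 762 bp.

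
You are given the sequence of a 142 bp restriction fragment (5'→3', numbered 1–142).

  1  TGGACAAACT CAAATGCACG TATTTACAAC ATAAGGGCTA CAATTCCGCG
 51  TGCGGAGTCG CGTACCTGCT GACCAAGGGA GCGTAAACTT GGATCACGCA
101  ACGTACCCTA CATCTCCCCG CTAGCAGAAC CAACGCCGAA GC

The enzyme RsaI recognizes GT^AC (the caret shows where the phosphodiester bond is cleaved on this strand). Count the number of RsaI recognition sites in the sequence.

GTAC occurs starting at positions 62, 103.
RsaI cuts at 2 sites.

2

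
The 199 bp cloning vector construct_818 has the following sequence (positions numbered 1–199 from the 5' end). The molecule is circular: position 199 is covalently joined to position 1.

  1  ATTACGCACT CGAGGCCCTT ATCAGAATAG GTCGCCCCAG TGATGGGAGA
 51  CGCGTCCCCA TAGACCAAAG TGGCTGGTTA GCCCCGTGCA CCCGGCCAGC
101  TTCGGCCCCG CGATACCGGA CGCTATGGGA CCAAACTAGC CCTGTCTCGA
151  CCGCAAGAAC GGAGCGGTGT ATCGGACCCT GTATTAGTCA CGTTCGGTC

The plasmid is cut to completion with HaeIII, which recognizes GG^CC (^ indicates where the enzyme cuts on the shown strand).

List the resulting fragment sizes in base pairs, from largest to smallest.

HaeIII sites (GGCC) start at positions 14, 94, 104.
HaeIII cuts after base 2 of each site, so after positions 15, 95, 105.
Circular molecule, 3 cuts → 3 fragments:
  16–95 → 80 bp
  96–105 → 10 bp
  106–199 then 1–15 → 94 + 15 = 109 bp
Sorted largest to smallest: 109, 80, 10 bp.

109, 80, 10 bp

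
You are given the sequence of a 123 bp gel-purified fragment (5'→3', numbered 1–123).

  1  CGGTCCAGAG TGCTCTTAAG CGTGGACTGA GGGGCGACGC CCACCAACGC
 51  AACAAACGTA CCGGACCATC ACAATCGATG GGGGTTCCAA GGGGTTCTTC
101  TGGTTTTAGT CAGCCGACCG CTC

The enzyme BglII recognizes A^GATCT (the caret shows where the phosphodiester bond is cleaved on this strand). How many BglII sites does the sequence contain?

No occurrence of AGATCT is present in the sequence.
BglII does not cut: 0 sites.

0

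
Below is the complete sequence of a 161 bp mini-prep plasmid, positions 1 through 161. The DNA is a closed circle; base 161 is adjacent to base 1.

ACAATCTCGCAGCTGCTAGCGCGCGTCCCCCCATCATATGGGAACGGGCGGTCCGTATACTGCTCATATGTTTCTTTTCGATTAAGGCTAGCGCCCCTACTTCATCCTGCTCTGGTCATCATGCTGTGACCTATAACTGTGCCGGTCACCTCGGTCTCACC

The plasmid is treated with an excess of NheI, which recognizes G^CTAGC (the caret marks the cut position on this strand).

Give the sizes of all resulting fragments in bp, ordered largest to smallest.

NheI sites (GCTAGC) start at positions 15, 87.
NheI cuts after the first base of each site, so after positions 15, 87.
Circular molecule, 2 cuts → 2 fragments:
  16–87 → 72 bp
  88–161 then 1–15 → 74 + 15 = 89 bp
Sorted largest to smallest: 89, 72 bp.

89, 72 bp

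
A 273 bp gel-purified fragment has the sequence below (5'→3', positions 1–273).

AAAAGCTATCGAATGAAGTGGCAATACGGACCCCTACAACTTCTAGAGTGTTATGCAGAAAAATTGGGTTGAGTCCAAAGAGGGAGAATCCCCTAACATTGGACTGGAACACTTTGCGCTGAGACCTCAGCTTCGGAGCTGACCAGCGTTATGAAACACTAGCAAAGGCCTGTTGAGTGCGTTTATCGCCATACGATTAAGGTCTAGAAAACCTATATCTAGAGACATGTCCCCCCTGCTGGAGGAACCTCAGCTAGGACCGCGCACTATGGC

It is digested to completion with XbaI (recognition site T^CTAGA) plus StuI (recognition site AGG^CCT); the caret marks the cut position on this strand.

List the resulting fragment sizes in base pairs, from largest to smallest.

XbaI sites (TCTAGA) start at positions 42, 203, 218.
XbaI cuts after the first base of each site, so after positions 42, 203, 218.
The StuI site (AGGCCT) starts at position 166.
StuI cuts after base 3 of each site, so after position 168.
Combined cut positions: 42, 168, 203, 218.
Linear molecule, 4 cuts → 5 fragments:
  1–42 → 42 bp
  43–168 → 126 bp
  169–203 → 35 bp
  204–218 → 15 bp
  219–273 → 55 bp
Sorted largest to smallest: 126, 55, 42, 35, 15 bp.

126, 55, 42, 35, 15 bp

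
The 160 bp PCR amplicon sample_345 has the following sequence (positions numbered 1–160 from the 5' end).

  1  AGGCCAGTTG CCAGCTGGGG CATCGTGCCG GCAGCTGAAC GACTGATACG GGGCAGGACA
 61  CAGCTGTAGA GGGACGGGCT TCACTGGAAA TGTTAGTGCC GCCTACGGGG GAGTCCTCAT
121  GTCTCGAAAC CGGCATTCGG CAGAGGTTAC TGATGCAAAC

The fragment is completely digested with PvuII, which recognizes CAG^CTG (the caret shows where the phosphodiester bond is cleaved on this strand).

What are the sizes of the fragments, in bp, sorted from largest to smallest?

97, 29, 20, 14 bp

PvuII sites (CAGCTG) start at positions 12, 32, 61.
PvuII cuts after base 3 of each site, so after positions 14, 34, 63.
Linear molecule, 3 cuts → 4 fragments:
  1–14 → 14 bp
  15–34 → 20 bp
  35–63 → 29 bp
  64–160 → 97 bp
Sorted largest to smallest: 97, 29, 20, 14 bp.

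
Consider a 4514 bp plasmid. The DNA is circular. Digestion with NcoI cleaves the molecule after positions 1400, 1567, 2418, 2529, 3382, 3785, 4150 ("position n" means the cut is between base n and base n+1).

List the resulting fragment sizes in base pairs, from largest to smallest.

1764, 853, 851, 403, 365, 167, 111 bp

Circular molecule, 7 cuts → 7 fragments:
  1567 − 1400 = 167 bp
  2418 − 1567 = 851 bp
  2529 − 2418 = 111 bp
  3382 − 2529 = 853 bp
  3785 − 3382 = 403 bp
  4150 − 3785 = 365 bp
  wrap: 4514 − 4150 + 1400 = 1764 bp
Sorted largest to smallest: 1764, 853, 851, 403, 365, 167, 111 bp.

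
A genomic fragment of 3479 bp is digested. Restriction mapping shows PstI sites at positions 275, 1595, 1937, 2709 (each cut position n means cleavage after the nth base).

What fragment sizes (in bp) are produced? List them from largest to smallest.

Linear molecule, 4 cuts → 5 fragments:
  275 − 0 = 275 bp
  1595 − 275 = 1320 bp
  1937 − 1595 = 342 bp
  2709 − 1937 = 772 bp
  3479 − 2709 = 770 bp
Sorted largest to smallest: 1320, 772, 770, 342, 275 bp.

1320, 772, 770, 342, 275 bp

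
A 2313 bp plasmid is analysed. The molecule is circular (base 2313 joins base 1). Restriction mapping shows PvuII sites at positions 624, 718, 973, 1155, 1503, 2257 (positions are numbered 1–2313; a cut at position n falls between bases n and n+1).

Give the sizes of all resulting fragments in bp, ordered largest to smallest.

754, 680, 348, 255, 182, 94 bp

Circular molecule, 6 cuts → 6 fragments:
  718 − 624 = 94 bp
  973 − 718 = 255 bp
  1155 − 973 = 182 bp
  1503 − 1155 = 348 bp
  2257 − 1503 = 754 bp
  wrap: 2313 − 2257 + 624 = 680 bp
Sorted largest to smallest: 754, 680, 348, 255, 182, 94 bp.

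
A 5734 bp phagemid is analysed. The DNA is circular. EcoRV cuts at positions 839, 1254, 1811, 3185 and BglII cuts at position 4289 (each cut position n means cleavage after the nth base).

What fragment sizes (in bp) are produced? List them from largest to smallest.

2284, 1374, 1104, 557, 415 bp

Combined cut positions (sorted): 839, 1254, 1811, 3185, 4289.
Circular molecule, 5 cuts → 5 fragments:
  1254 − 839 = 415 bp
  1811 − 1254 = 557 bp
  3185 − 1811 = 1374 bp
  4289 − 3185 = 1104 bp
  wrap: 5734 − 4289 + 839 = 2284 bp
Sorted largest to smallest: 2284, 1374, 1104, 557, 415 bp.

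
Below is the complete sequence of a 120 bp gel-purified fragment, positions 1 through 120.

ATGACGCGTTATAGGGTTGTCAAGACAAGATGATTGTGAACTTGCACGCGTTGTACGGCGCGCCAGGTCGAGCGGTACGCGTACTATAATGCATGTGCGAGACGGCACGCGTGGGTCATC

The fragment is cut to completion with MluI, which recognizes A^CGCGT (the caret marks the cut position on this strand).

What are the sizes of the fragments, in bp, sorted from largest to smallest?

MluI sites (ACGCGT) start at positions 4, 46, 77, 107.
MluI cuts after the first base of each site, so after positions 4, 46, 77, 107.
Linear molecule, 4 cuts → 5 fragments:
  1–4 → 4 bp
  5–46 → 42 bp
  47–77 → 31 bp
  78–107 → 30 bp
  108–120 → 13 bp
Sorted largest to smallest: 42, 31, 30, 13, 4 bp.

42, 31, 30, 13, 4 bp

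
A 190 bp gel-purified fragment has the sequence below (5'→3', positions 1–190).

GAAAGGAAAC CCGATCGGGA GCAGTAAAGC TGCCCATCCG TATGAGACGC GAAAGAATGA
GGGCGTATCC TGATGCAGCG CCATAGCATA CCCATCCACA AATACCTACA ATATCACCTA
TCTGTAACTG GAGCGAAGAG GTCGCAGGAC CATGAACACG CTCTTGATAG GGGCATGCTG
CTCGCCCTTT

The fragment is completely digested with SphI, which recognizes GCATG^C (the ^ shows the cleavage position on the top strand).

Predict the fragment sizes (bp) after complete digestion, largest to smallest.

The SphI site (GCATGC) starts at position 173.
SphI cuts after base 5 of each site (before the last base), so after position 177.
Linear molecule, 1 cut → 2 fragments:
  1–177 → 177 bp
  178–190 → 13 bp
Sorted largest to smallest: 177, 13 bp.

177, 13 bp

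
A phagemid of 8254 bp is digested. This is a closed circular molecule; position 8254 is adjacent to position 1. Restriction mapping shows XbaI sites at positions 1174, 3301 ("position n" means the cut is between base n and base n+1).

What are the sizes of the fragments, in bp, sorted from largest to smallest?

6127, 2127 bp

Circular molecule, 2 cuts → 2 fragments:
  3301 − 1174 = 2127 bp
  wrap: 8254 − 3301 + 1174 = 6127 bp
Sorted largest to smallest: 6127, 2127 bp.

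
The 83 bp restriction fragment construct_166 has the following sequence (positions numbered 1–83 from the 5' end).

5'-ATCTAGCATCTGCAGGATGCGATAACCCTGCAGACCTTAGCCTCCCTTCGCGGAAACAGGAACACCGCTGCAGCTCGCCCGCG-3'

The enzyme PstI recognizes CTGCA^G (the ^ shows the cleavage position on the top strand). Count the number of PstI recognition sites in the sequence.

3

CTGCAG occurs starting at positions 10, 28, 68.
PstI cuts at 3 sites.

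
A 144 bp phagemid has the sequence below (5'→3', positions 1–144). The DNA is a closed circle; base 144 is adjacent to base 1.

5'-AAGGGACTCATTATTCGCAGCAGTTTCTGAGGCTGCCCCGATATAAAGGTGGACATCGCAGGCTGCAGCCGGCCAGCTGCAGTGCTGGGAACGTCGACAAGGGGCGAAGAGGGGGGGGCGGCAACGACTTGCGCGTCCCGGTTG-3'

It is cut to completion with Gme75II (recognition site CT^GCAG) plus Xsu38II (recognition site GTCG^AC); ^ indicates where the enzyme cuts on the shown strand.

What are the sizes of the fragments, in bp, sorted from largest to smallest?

112, 18, 14 bp

Gme75II sites (CTGCAG) start at positions 63, 77.
Gme75II cuts after base 2 of each site, so after positions 64, 78.
The Xsu38II site (GTCGAC) starts at position 93.
Xsu38II cuts after base 4 of each site, so after position 96.
Combined cut positions: 64, 78, 96.
Circular molecule, 3 cuts → 3 fragments:
  65–78 → 14 bp
  79–96 → 18 bp
  97–144 then 1–64 → 48 + 64 = 112 bp
Sorted largest to smallest: 112, 18, 14 bp.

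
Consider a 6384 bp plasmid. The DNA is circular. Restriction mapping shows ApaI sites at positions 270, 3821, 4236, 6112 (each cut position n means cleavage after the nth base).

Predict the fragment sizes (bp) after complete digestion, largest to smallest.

Circular molecule, 4 cuts → 4 fragments:
  3821 − 270 = 3551 bp
  4236 − 3821 = 415 bp
  6112 − 4236 = 1876 bp
  wrap: 6384 − 6112 + 270 = 542 bp
Sorted largest to smallest: 3551, 1876, 542, 415 bp.

3551, 1876, 542, 415 bp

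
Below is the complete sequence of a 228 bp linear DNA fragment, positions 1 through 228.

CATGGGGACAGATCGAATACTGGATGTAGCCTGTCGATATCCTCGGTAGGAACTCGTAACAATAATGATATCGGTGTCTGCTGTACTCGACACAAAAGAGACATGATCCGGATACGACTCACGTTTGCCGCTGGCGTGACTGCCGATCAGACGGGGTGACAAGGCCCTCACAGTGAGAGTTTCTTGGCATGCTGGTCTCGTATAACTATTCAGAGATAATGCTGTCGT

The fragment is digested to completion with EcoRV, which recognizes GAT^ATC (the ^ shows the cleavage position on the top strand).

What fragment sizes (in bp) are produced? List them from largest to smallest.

159, 38, 31 bp

EcoRV sites (GATATC) start at positions 36, 67.
EcoRV cuts after base 3 of each site, so after positions 38, 69.
Linear molecule, 2 cuts → 3 fragments:
  1–38 → 38 bp
  39–69 → 31 bp
  70–228 → 159 bp
Sorted largest to smallest: 159, 38, 31 bp.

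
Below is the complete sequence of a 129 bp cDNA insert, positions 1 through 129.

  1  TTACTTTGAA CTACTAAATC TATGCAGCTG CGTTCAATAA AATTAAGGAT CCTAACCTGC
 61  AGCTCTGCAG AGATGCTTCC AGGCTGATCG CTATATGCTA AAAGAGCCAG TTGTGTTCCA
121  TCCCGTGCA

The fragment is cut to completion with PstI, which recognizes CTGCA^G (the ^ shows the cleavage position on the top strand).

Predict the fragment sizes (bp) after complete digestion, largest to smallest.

PstI sites (CTGCAG) start at positions 57, 65.
PstI cuts after base 5 of each site (before the last base), so after positions 61, 69.
Linear molecule, 2 cuts → 3 fragments:
  1–61 → 61 bp
  62–69 → 8 bp
  70–129 → 60 bp
Sorted largest to smallest: 61, 60, 8 bp.

61, 60, 8 bp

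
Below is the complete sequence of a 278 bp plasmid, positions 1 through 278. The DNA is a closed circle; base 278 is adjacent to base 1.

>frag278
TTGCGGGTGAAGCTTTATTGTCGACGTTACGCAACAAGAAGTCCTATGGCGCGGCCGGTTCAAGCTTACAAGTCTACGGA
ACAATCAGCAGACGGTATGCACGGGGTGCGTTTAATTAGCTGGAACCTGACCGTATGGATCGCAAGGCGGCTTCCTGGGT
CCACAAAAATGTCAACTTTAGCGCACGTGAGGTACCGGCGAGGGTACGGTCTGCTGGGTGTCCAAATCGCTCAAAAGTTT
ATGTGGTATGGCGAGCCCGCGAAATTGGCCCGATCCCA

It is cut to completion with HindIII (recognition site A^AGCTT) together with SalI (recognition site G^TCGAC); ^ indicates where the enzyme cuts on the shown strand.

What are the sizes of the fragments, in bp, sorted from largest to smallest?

HindIII sites (AAGCTT) start at positions 10, 62.
HindIII cuts after the first base of each site, so after positions 10, 62.
The SalI site (GTCGAC) starts at position 20.
SalI cuts after the first base of each site, so after position 20.
Combined cut positions: 10, 20, 62.
Circular molecule, 3 cuts → 3 fragments:
  11–20 → 10 bp
  21–62 → 42 bp
  63–278 then 1–10 → 216 + 10 = 226 bp
Sorted largest to smallest: 226, 42, 10 bp.

226, 42, 10 bp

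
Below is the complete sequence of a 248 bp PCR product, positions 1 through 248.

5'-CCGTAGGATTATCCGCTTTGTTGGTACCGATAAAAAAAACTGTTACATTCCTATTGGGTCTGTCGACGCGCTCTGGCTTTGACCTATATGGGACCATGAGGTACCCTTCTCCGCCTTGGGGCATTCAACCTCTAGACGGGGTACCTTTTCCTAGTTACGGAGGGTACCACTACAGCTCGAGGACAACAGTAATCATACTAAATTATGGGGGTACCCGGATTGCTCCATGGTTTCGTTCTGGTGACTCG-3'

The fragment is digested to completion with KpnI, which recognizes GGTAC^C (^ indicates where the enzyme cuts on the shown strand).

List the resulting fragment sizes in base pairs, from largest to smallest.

77, 47, 40, 34, 27, 23 bp

KpnI sites (GGTACC) start at positions 23, 100, 140, 163, 210.
KpnI cuts after base 5 of each site (before the last base), so after positions 27, 104, 144, 167, 214.
Linear molecule, 5 cuts → 6 fragments:
  1–27 → 27 bp
  28–104 → 77 bp
  105–144 → 40 bp
  145–167 → 23 bp
  168–214 → 47 bp
  215–248 → 34 bp
Sorted largest to smallest: 77, 47, 40, 34, 27, 23 bp.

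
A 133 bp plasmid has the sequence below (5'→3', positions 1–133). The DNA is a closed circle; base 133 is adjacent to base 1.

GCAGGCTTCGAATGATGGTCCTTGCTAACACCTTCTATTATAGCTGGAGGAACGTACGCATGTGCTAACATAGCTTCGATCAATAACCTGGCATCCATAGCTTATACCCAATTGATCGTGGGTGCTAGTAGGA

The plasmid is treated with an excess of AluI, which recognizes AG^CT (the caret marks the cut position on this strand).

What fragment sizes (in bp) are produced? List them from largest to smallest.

AluI sites (AGCT) start at positions 42, 72, 99.
AluI cuts after base 2 of each site, so after positions 43, 73, 100.
Circular molecule, 3 cuts → 3 fragments:
  44–73 → 30 bp
  74–100 → 27 bp
  101–133 then 1–43 → 33 + 43 = 76 bp
Sorted largest to smallest: 76, 30, 27 bp.

76, 30, 27 bp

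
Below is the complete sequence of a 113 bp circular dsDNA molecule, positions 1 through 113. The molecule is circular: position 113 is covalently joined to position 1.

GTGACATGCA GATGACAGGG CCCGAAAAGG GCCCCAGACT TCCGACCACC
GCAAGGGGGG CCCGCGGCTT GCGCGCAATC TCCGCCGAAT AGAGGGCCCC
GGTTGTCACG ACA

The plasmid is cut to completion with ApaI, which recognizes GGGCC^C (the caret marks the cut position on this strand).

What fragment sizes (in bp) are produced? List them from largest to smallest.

37, 36, 29, 11 bp

ApaI sites (GGGCCC) start at positions 18, 29, 58, 94.
ApaI cuts after base 5 of each site (before the last base), so after positions 22, 33, 62, 98.
Circular molecule, 4 cuts → 4 fragments:
  23–33 → 11 bp
  34–62 → 29 bp
  63–98 → 36 bp
  99–113 then 1–22 → 15 + 22 = 37 bp
Sorted largest to smallest: 37, 36, 29, 11 bp.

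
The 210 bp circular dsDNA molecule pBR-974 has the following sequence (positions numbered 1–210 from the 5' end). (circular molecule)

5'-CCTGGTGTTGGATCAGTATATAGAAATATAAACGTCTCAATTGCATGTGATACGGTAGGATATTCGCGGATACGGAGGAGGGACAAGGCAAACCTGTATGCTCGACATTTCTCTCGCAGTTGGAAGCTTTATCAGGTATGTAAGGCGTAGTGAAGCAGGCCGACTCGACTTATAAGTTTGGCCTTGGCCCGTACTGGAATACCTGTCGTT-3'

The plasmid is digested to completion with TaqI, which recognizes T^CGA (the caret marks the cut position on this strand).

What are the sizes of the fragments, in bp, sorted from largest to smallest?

TaqI sites (TCGA) start at positions 102, 165.
TaqI cuts after the first base of each site, so after positions 102, 165.
Circular molecule, 2 cuts → 2 fragments:
  103–165 → 63 bp
  166–210 then 1–102 → 45 + 102 = 147 bp
Sorted largest to smallest: 147, 63 bp.

147, 63 bp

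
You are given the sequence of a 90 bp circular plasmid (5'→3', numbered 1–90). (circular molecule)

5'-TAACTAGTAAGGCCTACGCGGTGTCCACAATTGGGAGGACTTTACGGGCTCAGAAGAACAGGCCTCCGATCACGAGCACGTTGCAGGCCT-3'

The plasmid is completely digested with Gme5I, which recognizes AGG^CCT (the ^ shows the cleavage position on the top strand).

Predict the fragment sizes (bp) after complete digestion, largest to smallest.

50, 25, 15 bp

Gme5I sites (AGGCCT) start at positions 10, 60, 85.
Gme5I cuts after base 3 of each site, so after positions 12, 62, 87.
Circular molecule, 3 cuts → 3 fragments:
  13–62 → 50 bp
  63–87 → 25 bp
  88–90 then 1–12 → 3 + 12 = 15 bp
Sorted largest to smallest: 50, 25, 15 bp.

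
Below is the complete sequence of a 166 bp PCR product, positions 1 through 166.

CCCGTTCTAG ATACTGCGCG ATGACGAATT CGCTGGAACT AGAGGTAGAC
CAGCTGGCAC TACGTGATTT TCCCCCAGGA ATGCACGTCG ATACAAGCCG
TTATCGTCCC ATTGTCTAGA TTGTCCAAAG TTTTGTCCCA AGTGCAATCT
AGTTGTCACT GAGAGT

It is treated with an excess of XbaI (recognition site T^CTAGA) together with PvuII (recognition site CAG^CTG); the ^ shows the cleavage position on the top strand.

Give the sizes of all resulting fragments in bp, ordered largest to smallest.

62, 51, 47, 6 bp

XbaI sites (TCTAGA) start at positions 6, 115.
XbaI cuts after the first base of each site, so after positions 6, 115.
The PvuII site (CAGCTG) starts at position 51.
PvuII cuts after base 3 of each site, so after position 53.
Combined cut positions: 6, 53, 115.
Linear molecule, 3 cuts → 4 fragments:
  1–6 → 6 bp
  7–53 → 47 bp
  54–115 → 62 bp
  116–166 → 51 bp
Sorted largest to smallest: 62, 51, 47, 6 bp.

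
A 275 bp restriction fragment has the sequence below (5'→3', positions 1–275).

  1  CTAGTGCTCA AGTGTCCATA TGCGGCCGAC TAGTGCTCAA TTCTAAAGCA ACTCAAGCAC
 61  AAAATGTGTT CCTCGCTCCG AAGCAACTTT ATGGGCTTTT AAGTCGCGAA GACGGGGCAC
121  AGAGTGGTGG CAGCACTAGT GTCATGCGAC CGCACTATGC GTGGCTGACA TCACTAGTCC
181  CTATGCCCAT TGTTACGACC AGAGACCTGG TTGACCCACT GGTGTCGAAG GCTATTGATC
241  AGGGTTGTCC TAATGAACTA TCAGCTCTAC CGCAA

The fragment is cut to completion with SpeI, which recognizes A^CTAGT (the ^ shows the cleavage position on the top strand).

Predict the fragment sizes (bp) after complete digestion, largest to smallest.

SpeI sites (ACTAGT) start at positions 29, 135, 173.
SpeI cuts after the first base of each site, so after positions 29, 135, 173.
Linear molecule, 3 cuts → 4 fragments:
  1–29 → 29 bp
  30–135 → 106 bp
  136–173 → 38 bp
  174–275 → 102 bp
Sorted largest to smallest: 106, 102, 38, 29 bp.

106, 102, 38, 29 bp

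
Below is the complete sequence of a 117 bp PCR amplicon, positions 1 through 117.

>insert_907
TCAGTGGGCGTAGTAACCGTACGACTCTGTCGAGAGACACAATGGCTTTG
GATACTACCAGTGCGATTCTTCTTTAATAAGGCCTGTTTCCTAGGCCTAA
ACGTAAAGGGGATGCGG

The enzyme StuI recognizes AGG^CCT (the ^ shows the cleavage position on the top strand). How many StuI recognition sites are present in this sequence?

2

AGGCCT occurs starting at positions 80, 93.
StuI cuts at 2 sites.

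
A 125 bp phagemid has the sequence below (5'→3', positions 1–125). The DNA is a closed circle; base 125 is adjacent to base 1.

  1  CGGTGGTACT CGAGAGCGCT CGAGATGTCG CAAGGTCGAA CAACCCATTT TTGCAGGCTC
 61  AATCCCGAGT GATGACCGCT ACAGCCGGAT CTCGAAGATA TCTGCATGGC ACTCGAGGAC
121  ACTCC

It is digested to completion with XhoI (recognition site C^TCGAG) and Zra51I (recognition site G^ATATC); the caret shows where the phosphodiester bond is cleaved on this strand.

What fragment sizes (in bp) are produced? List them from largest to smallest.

78, 22, 15, 10 bp

XhoI sites (CTCGAG) start at positions 9, 19, 112.
XhoI cuts after the first base of each site, so after positions 9, 19, 112.
The Zra51I site (GATATC) starts at position 97.
Zra51I cuts after the first base of each site, so after position 97.
Combined cut positions: 9, 19, 97, 112.
Circular molecule, 4 cuts → 4 fragments:
  10–19 → 10 bp
  20–97 → 78 bp
  98–112 → 15 bp
  113–125 then 1–9 → 13 + 9 = 22 bp
Sorted largest to smallest: 78, 22, 15, 10 bp.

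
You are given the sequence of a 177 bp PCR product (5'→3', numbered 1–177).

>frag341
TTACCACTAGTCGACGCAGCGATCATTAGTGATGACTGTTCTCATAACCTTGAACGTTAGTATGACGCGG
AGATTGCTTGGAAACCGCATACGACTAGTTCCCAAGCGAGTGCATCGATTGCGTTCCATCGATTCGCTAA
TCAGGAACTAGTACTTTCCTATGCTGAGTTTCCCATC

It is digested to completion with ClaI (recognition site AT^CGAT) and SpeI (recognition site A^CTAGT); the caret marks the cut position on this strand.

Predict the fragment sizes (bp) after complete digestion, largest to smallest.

88, 30, 21, 18, 14, 6 bp

ClaI sites (ATCGAT) start at positions 114, 128.
ClaI cuts after base 2 of each site, so after positions 115, 129.
SpeI sites (ACTAGT) start at positions 6, 94, 147.
SpeI cuts after the first base of each site, so after positions 6, 94, 147.
Combined cut positions: 6, 94, 115, 129, 147.
Linear molecule, 5 cuts → 6 fragments:
  1–6 → 6 bp
  7–94 → 88 bp
  95–115 → 21 bp
  116–129 → 14 bp
  130–147 → 18 bp
  148–177 → 30 bp
Sorted largest to smallest: 88, 30, 21, 18, 14, 6 bp.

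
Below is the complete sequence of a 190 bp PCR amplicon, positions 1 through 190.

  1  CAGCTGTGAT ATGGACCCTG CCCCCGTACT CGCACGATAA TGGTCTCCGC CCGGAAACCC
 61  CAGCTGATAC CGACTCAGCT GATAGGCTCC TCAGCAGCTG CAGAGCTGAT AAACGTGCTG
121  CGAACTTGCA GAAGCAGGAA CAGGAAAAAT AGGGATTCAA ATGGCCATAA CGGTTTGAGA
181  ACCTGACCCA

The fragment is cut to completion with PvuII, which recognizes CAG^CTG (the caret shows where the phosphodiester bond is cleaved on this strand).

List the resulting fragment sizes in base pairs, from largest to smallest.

PvuII sites (CAGCTG) start at positions 1, 61, 76, 95.
PvuII cuts after base 3 of each site, so after positions 3, 63, 78, 97.
Linear molecule, 4 cuts → 5 fragments:
  1–3 → 3 bp
  4–63 → 60 bp
  64–78 → 15 bp
  79–97 → 19 bp
  98–190 → 93 bp
Sorted largest to smallest: 93, 60, 19, 15, 3 bp.

93, 60, 19, 15, 3 bp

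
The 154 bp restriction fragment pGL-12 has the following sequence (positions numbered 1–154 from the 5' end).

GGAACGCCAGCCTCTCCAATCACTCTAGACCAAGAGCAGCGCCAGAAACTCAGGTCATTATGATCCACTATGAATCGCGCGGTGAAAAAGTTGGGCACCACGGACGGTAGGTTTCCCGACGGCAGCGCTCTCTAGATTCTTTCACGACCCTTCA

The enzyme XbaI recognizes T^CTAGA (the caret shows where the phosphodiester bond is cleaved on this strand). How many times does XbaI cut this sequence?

TCTAGA occurs starting at positions 24, 131.
XbaI cuts at 2 sites.

2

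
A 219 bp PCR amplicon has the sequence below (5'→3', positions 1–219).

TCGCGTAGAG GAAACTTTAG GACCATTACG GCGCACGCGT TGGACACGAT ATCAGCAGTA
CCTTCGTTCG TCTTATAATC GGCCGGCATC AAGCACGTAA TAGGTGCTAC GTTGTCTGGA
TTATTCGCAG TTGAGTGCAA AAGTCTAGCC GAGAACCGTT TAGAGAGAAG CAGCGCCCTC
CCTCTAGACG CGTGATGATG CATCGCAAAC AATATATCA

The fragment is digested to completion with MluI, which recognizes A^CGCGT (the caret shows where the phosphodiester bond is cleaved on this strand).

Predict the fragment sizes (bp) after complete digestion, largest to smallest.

MluI sites (ACGCGT) start at positions 35, 188.
MluI cuts after the first base of each site, so after positions 35, 188.
Linear molecule, 2 cuts → 3 fragments:
  1–35 → 35 bp
  36–188 → 153 bp
  189–219 → 31 bp
Sorted largest to smallest: 153, 35, 31 bp.

153, 35, 31 bp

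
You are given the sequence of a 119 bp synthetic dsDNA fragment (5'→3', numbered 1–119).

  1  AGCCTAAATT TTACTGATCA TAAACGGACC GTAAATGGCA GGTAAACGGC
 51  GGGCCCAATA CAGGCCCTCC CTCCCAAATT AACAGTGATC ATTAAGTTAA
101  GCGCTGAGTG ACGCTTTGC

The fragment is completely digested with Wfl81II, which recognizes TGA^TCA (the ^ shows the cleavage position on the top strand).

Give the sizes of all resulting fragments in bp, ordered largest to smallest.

71, 31, 17 bp

Wfl81II sites (TGATCA) start at positions 15, 86.
Wfl81II cuts after base 3 of each site, so after positions 17, 88.
Linear molecule, 2 cuts → 3 fragments:
  1–17 → 17 bp
  18–88 → 71 bp
  89–119 → 31 bp
Sorted largest to smallest: 71, 31, 17 bp.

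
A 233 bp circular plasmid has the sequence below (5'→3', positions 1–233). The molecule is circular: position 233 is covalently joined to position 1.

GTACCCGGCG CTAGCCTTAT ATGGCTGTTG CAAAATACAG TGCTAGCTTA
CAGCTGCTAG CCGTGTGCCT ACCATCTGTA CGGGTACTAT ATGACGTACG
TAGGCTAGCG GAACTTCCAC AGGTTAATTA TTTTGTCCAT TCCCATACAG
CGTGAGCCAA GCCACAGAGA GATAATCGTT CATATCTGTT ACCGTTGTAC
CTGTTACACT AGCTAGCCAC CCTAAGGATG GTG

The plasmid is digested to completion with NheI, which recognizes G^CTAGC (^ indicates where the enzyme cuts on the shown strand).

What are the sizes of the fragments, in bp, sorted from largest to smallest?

108, 48, 32, 31, 14 bp

NheI sites (GCTAGC) start at positions 10, 42, 56, 104, 212.
NheI cuts after the first base of each site, so after positions 10, 42, 56, 104, 212.
Circular molecule, 5 cuts → 5 fragments:
  11–42 → 32 bp
  43–56 → 14 bp
  57–104 → 48 bp
  105–212 → 108 bp
  213–233 then 1–10 → 21 + 10 = 31 bp
Sorted largest to smallest: 108, 48, 32, 31, 14 bp.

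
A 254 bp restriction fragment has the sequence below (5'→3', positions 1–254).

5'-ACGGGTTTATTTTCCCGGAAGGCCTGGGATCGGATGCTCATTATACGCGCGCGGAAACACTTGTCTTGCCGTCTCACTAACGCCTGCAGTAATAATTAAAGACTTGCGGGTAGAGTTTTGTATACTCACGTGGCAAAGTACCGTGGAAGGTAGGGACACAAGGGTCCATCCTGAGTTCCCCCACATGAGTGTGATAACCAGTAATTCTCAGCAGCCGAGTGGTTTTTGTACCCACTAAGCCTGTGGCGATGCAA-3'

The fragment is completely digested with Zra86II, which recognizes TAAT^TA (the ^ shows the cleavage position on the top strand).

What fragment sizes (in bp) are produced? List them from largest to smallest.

The Zra86II site (TAATTA) starts at position 93.
Zra86II cuts after base 4 of each site, so after position 96.
Linear molecule, 1 cut → 2 fragments:
  1–96 → 96 bp
  97–254 → 158 bp
Sorted largest to smallest: 158, 96 bp.

158, 96 bp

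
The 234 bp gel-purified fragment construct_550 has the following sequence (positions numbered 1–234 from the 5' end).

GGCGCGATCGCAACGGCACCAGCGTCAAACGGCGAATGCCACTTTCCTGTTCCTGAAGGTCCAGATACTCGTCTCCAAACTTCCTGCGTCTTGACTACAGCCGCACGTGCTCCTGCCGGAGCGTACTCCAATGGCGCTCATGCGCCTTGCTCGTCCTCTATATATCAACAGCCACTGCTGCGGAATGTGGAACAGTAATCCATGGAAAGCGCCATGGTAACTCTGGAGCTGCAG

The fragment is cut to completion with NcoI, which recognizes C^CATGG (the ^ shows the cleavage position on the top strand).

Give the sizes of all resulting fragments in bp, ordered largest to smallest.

200, 22, 12 bp

NcoI sites (CCATGG) start at positions 200, 212.
NcoI cuts after the first base of each site, so after positions 200, 212.
Linear molecule, 2 cuts → 3 fragments:
  1–200 → 200 bp
  201–212 → 12 bp
  213–234 → 22 bp
Sorted largest to smallest: 200, 22, 12 bp.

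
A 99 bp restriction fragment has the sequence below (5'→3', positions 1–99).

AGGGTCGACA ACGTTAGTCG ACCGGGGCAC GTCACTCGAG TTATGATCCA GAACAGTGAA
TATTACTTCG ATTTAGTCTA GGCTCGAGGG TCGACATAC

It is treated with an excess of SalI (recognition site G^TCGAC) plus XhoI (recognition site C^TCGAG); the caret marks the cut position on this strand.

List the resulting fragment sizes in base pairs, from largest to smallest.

48, 18, 13, 9, 7, 4 bp

SalI sites (GTCGAC) start at positions 4, 17, 90.
SalI cuts after the first base of each site, so after positions 4, 17, 90.
XhoI sites (CTCGAG) start at positions 35, 83.
XhoI cuts after the first base of each site, so after positions 35, 83.
Combined cut positions: 4, 17, 35, 83, 90.
Linear molecule, 5 cuts → 6 fragments:
  1–4 → 4 bp
  5–17 → 13 bp
  18–35 → 18 bp
  36–83 → 48 bp
  84–90 → 7 bp
  91–99 → 9 bp
Sorted largest to smallest: 48, 18, 13, 9, 7, 4 bp.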